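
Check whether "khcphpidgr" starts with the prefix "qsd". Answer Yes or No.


Input string: 'khcphpidgr'
Prefix to check: 'qsd'
First 3 characters of input: 'khc'
Match: False
Result: No


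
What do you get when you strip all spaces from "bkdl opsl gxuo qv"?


Input string: 'bkdl opsl gxuo qv'
Operation: remove all spaces
Words: 'bkdl', 'opsl', 'gxuo', 'qv'
Join without spaces: bkdlopslgxuoqv


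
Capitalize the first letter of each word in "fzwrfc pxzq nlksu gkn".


Input string: 'fzwrfc pxzq nlksu gkn'
Operation: capitalize first letter of each word
Word transformations: 'fzwrfc'->'Fzwrfc', 'pxzq'->'Pxzq', 'nlksu'->'Nlksu', 'gkn'->'Gkn'
Result: Fzwrfc Pxzq Nlksu Gkn


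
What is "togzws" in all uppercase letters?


Input string: 'togzws'
Operation: convert each letter to uppercase
Mapping: 't'->'T', 'o'->'O', 'g'->'G', 'z'->'Z', 'w'->'W', 's'->'S'
Result: TOGZWS


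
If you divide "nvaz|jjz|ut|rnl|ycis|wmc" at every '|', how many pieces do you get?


Input string: 'nvaz|jjz|ut|rnl|ycis|wmc'
Delimiter: '|'
Split result: 'nvaz', 'jjz', 'ut', 'rnl', 'ycis', 'wmc'
Number of parts: 6


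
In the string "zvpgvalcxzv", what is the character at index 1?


Input string: 'zvpgvalcxzv'
Operation: get character at index 1
Index mapping: s[0]='z', s[1]='v'
Result: 'v'


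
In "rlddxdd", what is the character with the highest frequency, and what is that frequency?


Input: 'rlddxdd'
Operation: tally each character
Counts: 'd':4, 'l':1, 'r':1, 'x':1
Maximum: 'd' appears 4 times


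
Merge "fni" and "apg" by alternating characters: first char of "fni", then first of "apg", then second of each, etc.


String 1: 'fni'
String 2: 'apg'
Operation: alternate characters
Pairs: 'f'+'a', 'n'+'p', 'i'+'g'
Result: fanpig


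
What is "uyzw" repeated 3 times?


Input string: 'uyzw'
Operation: repeat 3 times
Concatenation: 'uyzw' + 'uyzw' + 'uyzw'
Result: uyzwuyzwuyzw


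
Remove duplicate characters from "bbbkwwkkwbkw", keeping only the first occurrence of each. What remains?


Input: 'bbbkwwkkwbkw'
Operation: keep first occurrence of each character
Scan: s[0]='b' new -> keep; s[1]='b' seen -> skip; s[2]='b' seen -> skip; s[3]='k' new -> keep; s[4]='w' new -> keep; s[5]='w' seen -> skip; s[6]='k' seen -> skip; s[7]='k' seen -> skip; s[8]='w' seen -> skip; s[9]='b' seen -> skip; s[10]='k' seen -> skip; s[11]='w' seen -> skip
Result: bkw


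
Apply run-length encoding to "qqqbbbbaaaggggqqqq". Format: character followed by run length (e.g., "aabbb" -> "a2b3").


Input: 'qqqbbbbaaaggggqqqq'
Operation: identify consecutive runs
Runs: 'qqq' -> q3, 'bbbb' -> b4, 'aaa' -> a3, 'gggg' -> g4, 'qqqq' -> q4
Encoded: q3b4a3g4q4


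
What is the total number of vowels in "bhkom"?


Input string: 'bhkom'
Operation: count vowels (a, e, i, o, u)
Scan: s[0]='b', s[1]='h', s[2]='k', s[3]='o' (vowel), s[4]='m'
Vowels found: 1
Result: 1


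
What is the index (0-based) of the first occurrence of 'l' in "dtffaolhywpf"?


Input string: 'dtffaolhywpf'
Target: 'l'
Scanning left to right: s[0]='d', s[1]='t', s[2]='f', s[3]='f', s[4]='a', s[5]='o', s[6]='l'
First match at index: 6


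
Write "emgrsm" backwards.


Input string: 'emgrsm'
Operation: reverse character order
Original order: 'e' -> 'm' -> 'g' -> 'r' -> 's' -> 'm'
Reversed order: 'm' -> 's' -> 'r' -> 'g' -> 'm' -> 'e'
Result: msrgme


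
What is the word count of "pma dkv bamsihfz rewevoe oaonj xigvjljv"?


Input string: 'pma dkv bamsihfz rewevoe oaonj xigvjljv'
Operation: split by spaces
Words found: 'pma', 'dkv', 'bamsihfz', 'rewevoe', 'oaonj', 'xigvjljv'
Word count: 6


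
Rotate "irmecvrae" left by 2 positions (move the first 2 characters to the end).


Input: 'irmecvrae', shift = 2
Operation: split at index 2 and swap parts
Front part s[0:2] = 'ir'
Back part s[2:] = 'mecvrae'
Rotated = back + front = 'mecvrae' + 'ir'
Result: mecvraeir


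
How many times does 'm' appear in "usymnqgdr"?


Input string: 'usymnqgdr'
Target character: 'm'
Scan each position: s[3]='m'
Matches found at indices: 3
Total: 1


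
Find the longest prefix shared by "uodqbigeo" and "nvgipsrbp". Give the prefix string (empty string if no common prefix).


String 1: 'uodqbigeo'
String 2: 'nvgipsrbp'
Compare position by position:
pos 0: 'u' vs 'n' differ -> stop
Longest common prefix: "" (length 0)


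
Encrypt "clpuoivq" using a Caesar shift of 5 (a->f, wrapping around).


Input: 'clpuoivq', shift = 5
Operation: for each letter, (position + 5) mod 26
Mapping: 'c'(2+5=7)->'h', 'l'(11+5=16)->'q', 'p'(15+5=20)->'u', 'u'(20+5=25)->'z', 'o'(14+5=19)->'t', 'i'(8+5=13)->'n', 'v'(21+5=26, 26 mod 26=0)->'a', 'q'(16+5=21)->'v'
Result: hquztnav


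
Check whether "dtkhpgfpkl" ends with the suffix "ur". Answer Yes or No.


Input string: 'dtkhpgfpkl'
Suffix to check: 'ur'
Last 2 characters of input: 'kl'
Match: False
Result: No


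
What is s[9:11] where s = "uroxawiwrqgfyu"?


Input string: 'uroxawiwrqgfyu'
Operation: slice [9:11]
Extract characters: s[9]='q', s[10]='g'
Result: qg


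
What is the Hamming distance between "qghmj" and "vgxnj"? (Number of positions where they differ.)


String 1: 'qghmj'
String 2: 'vgxnj'
Compare each position: pos 0: 'q'!='v', pos 1: 'g'=='g', pos 2: 'h'!='x', pos 3: 'm'!='n', pos 4: 'j'=='j'
Differing positions: 3
Hamming distance: 3


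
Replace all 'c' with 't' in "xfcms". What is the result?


Input string: 'xfcms'
Operation: replace 'c' with 't'
Positions of 'c': 2
After replacement: xftms


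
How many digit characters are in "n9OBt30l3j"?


Input string: 'n9OBt30l3j'
Operation: count digit characters (0-9)
Scan: 'n', '9'(digit), 'O', 'B', 't', '3'(digit), '0'(digit), 'l', '3'(digit), 'j'
Digits found: 4
Result: 4


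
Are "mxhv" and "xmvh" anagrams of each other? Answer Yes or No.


String 1: 'mxhv' -> sorted: 'hmvx'
String 2: 'xmvh' -> sorted: 'hmvx'
Compare sorted forms: 'hmvx' == 'hmvx'
Anagram: Yes


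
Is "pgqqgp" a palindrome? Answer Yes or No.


Input string: 'pgqqgp'
Reversed: 'pgqqgp'
Compare pairs: s[0]='p' vs s[5]='p' (match), s[1]='g' vs s[4]='g' (match), s[2]='q' vs s[3]='q' (match)
Palindrome: Yes


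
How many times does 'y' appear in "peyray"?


Input string: 'peyray'
Target character: 'y'
Scan each position: s[2]='y', s[5]='y'
Matches found at indices: 2, 5
Total: 2


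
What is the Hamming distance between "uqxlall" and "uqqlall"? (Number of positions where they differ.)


String 1: 'uqxlall'
String 2: 'uqqlall'
Compare each position: pos 0: 'u'=='u', pos 1: 'q'=='q', pos 2: 'x'!='q', pos 3: 'l'=='l', pos 4: 'a'=='a', pos 5: 'l'=='l', pos 6: 'l'=='l'
Differing positions: 1
Hamming distance: 1


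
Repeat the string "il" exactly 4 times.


Input string: 'il'
Operation: repeat 4 times
Concatenation: 'il' + 'il' + 'il' + 'il'
Result: ilililil


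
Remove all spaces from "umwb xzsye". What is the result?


Input string: 'umwb xzsye'
Operation: remove all spaces
Words: 'umwb', 'xzsye'
Join without spaces: umwbxzsye


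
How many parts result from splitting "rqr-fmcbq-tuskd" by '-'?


Input string: 'rqr-fmcbq-tuskd'
Delimiter: '-'
Split result: 'rqr', 'fmcbq', 'tuskd'
Number of parts: 3


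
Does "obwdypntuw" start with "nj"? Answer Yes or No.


Input string: 'obwdypntuw'
Prefix to check: 'nj'
First 2 characters of input: 'ob'
Match: False
Result: No


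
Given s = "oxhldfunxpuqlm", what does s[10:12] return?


Input string: 'oxhldfunxpuqlm'
Operation: slice [10:12]
Extract characters: s[10]='u', s[11]='q'
Result: uq


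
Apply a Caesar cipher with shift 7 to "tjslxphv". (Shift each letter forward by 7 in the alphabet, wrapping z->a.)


Input: 'tjslxphv', shift = 7
Operation: for each letter, (position + 7) mod 26
Mapping: 't'(19+7=26, 26 mod 26=0)->'a', 'j'(9+7=16)->'q', 's'(18+7=25)->'z', 'l'(11+7=18)->'s', 'x'(23+7=30, 30 mod 26=4)->'e', 'p'(15+7=22)->'w', 'h'(7+7=14)->'o', 'v'(21+7=28, 28 mod 26=2)->'c'
Result: aqzsewoc


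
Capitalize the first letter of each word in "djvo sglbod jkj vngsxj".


Input string: 'djvo sglbod jkj vngsxj'
Operation: capitalize first letter of each word
Word transformations: 'djvo'->'Djvo', 'sglbod'->'Sglbod', 'jkj'->'Jkj', 'vngsxj'->'Vngsxj'
Result: Djvo Sglbod Jkj Vngsxj


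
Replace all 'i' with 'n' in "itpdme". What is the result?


Input string: 'itpdme'
Operation: replace 'i' with 'n'
Positions of 'i': 0
After replacement: ntpdme


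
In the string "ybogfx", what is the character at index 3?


Input string: 'ybogfx'
Operation: get character at index 3
Index mapping: s[0]='y', s[1]='b', s[2]='o', s[3]='g'
Result: 'g'


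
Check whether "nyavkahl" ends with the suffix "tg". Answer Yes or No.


Input string: 'nyavkahl'
Suffix to check: 'tg'
Last 2 characters of input: 'hl'
Match: False
Result: No


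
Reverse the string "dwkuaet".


Input string: 'dwkuaet'
Operation: reverse character order
Original order: 'd' -> 'w' -> 'k' -> 'u' -> 'a' -> 'e' -> 't'
Reversed order: 't' -> 'e' -> 'a' -> 'u' -> 'k' -> 'w' -> 'd'
Result: teaukwd


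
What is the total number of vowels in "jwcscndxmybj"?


Input string: 'jwcscndxmybj'
Operation: count vowels (a, e, i, o, u)
Scan: s[0]='j', s[1]='w', s[2]='c', s[3]='s', s[4]='c', s[5]='n', s[6]='d', s[7]='x', s[8]='m', s[9]='y', s[10]='b', s[11]='j'
Vowels found: 0
Result: 0


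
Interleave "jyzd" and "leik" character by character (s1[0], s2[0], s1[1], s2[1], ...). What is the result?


String 1: 'jyzd'
String 2: 'leik'
Operation: alternate characters
Pairs: 'j'+'l', 'y'+'e', 'z'+'i', 'd'+'k'
Result: jlyezidk


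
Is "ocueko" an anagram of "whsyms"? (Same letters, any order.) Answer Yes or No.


String 1: 'whsyms' -> sorted: 'hmsswy'
String 2: 'ocueko' -> sorted: 'cekoou'
Compare sorted forms: 'hmsswy' != 'cekoou'
Anagram: No


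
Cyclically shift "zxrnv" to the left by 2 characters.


Input: 'zxrnv', shift = 2
Operation: split at index 2 and swap parts
Front part s[0:2] = 'zx'
Back part s[2:] = 'rnv'
Rotated = back + front = 'rnv' + 'zx'
Result: rnvzx


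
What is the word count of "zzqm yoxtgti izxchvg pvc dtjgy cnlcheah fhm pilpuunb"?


Input string: 'zzqm yoxtgti izxchvg pvc dtjgy cnlcheah fhm pilpuunb'
Operation: split by spaces
Words found: 'zzqm', 'yoxtgti', 'izxchvg', 'pvc', 'dtjgy', 'cnlcheah', 'fhm', 'pilpuunb'
Word count: 8


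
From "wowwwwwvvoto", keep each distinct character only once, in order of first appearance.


Input: 'wowwwwwvvoto'
Operation: keep first occurrence of each character
Scan: s[0]='w' new -> keep; s[1]='o' new -> keep; s[2]='w' seen -> skip; s[3]='w' seen -> skip; s[4]='w' seen -> skip; s[5]='w' seen -> skip; s[6]='w' seen -> skip; s[7]='v' new -> keep; s[8]='v' seen -> skip; s[9]='o' seen -> skip; s[10]='t' new -> keep; s[11]='o' seen -> skip
Result: wovt


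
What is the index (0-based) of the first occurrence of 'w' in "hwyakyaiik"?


Input string: 'hwyakyaiik'
Target: 'w'
Scanning left to right: s[0]='h', s[1]='w'
First match at index: 1


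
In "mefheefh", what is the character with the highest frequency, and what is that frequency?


Input: 'mefheefh'
Operation: tally each character
Counts: 'e':3, 'f':2, 'h':2, 'm':1
Maximum: 'e' appears 3 times


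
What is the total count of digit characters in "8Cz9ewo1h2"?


Input string: '8Cz9ewo1h2'
Operation: count digit characters (0-9)
Scan: '8'(digit), 'C', 'z', '9'(digit), 'e', 'w', 'o', '1'(digit), 'h', '2'(digit)
Digits found: 4
Result: 4


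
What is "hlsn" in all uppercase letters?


Input string: 'hlsn'
Operation: convert each letter to uppercase
Mapping: 'h'->'H', 'l'->'L', 's'->'S', 'n'->'N'
Result: HLSN


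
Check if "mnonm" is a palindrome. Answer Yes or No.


Input string: 'mnonm'
Reversed: 'mnonm'
Compare pairs: s[0]='m' vs s[4]='m' (match), s[1]='n' vs s[3]='n' (match)
Palindrome: Yes


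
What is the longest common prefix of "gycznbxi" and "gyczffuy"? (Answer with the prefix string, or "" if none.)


String 1: 'gycznbxi'
String 2: 'gyczffuy'
Compare position by position:
pos 0: 'g' vs 'g' match
pos 1: 'y' vs 'y' match
pos 2: 'c' vs 'c' match
pos 3: 'z' vs 'z' match
pos 4: 'n' vs 'f' differ -> stop
Longest common prefix: "gycz" (length 4)


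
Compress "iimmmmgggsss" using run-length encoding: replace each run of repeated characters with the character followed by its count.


Input: 'iimmmmgggsss'
Operation: identify consecutive runs
Runs: 'ii' -> i2, 'mmmm' -> m4, 'ggg' -> g3, 'sss' -> s3
Encoded: i2m4g3s3


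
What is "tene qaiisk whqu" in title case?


Input string: 'tene qaiisk whqu'
Operation: capitalize first letter of each word
Word transformations: 'tene'->'Tene', 'qaiisk'->'Qaiisk', 'whqu'->'Whqu'
Result: Tene Qaiisk Whqu


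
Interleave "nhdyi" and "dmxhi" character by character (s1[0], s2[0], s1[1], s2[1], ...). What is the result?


String 1: 'nhdyi'
String 2: 'dmxhi'
Operation: alternate characters
Pairs: 'n'+'d', 'h'+'m', 'd'+'x', 'y'+'h', 'i'+'i'
Result: ndhmdxyhii


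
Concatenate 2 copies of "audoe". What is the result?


Input string: 'audoe'
Operation: repeat 2 times
Concatenation: 'audoe' + 'audoe'
Result: audoeaudoe


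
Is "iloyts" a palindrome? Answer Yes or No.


Input string: 'iloyts'
Reversed: 'styoli'
Compare pairs: s[0]='i' vs s[5]='s' (mismatch), s[1]='l' vs s[4]='t' (mismatch), s[2]='o' vs s[3]='y' (mismatch)
Palindrome: No


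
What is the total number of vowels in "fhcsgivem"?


Input string: 'fhcsgivem'
Operation: count vowels (a, e, i, o, u)
Scan: s[0]='f', s[1]='h', s[2]='c', s[3]='s', s[4]='g', s[5]='i' (vowel), s[6]='v', s[7]='e' (vowel), s[8]='m'
Vowels found: 2
Result: 2


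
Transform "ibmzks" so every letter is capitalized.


Input string: 'ibmzks'
Operation: convert each letter to uppercase
Mapping: 'i'->'I', 'b'->'B', 'm'->'M', 'z'->'Z', 'k'->'K', 's'->'S'
Result: IBMZKS


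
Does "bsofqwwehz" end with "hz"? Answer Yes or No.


Input string: 'bsofqwwehz'
Suffix to check: 'hz'
Last 2 characters of input: 'hz'
Match: True
Result: Yes


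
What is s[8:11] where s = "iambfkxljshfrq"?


Input string: 'iambfkxljshfrq'
Operation: slice [8:11]
Extract characters: s[8]='j', s[9]='s', s[10]='h'
Result: jsh


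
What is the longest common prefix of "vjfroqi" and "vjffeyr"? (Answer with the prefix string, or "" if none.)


String 1: 'vjfroqi'
String 2: 'vjffeyr'
Compare position by position:
pos 0: 'v' vs 'v' match
pos 1: 'j' vs 'j' match
pos 2: 'f' vs 'f' match
pos 3: 'r' vs 'f' differ -> stop
Longest common prefix: "vjf" (length 3)


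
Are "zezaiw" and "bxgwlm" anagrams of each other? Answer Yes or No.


String 1: 'zezaiw' -> sorted: 'aeiwzz'
String 2: 'bxgwlm' -> sorted: 'bglmwx'
Compare sorted forms: 'aeiwzz' != 'bglmwx'
Anagram: No


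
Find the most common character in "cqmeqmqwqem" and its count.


Input: 'cqmeqmqwqem'
Operation: tally each character
Counts: 'c':1, 'e':2, 'm':3, 'q':4, 'w':1
Maximum: 'q' appears 4 times


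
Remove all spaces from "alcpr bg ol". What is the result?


Input string: 'alcpr bg ol'
Operation: remove all spaces
Words: 'alcpr', 'bg', 'ol'
Join without spaces: alcprbgol


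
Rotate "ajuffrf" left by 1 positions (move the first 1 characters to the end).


Input: 'ajuffrf', shift = 1
Operation: split at index 1 and swap parts
Front part s[0:1] = 'a'
Back part s[1:] = 'juffrf'
Rotated = back + front = 'juffrf' + 'a'
Result: juffrfa


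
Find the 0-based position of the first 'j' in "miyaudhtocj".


Input string: 'miyaudhtocj'
Target: 'j'
Scanning left to right: s[0]='m', s[1]='i', s[2]='y', s[3]='a', s[4]='u', s[5]='d', s[6]='h', s[7]='t', s[8]='o', s[9]='c', s[10]='j'
First match at index: 10


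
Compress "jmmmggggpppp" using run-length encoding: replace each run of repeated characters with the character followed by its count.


Input: 'jmmmggggpppp'
Operation: identify consecutive runs
Runs: 'j' -> j1, 'mmm' -> m3, 'gggg' -> g4, 'pppp' -> p4
Encoded: j1m3g4p4


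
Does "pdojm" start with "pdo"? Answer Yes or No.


Input string: 'pdojm'
Prefix to check: 'pdo'
First 3 characters of input: 'pdo'
Match: True
Result: Yes


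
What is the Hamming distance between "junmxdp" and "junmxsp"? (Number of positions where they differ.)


String 1: 'junmxdp'
String 2: 'junmxsp'
Compare each position: pos 0: 'j'=='j', pos 1: 'u'=='u', pos 2: 'n'=='n', pos 3: 'm'=='m', pos 4: 'x'=='x', pos 5: 'd'!='s', pos 6: 'p'=='p'
Differing positions: 1
Hamming distance: 1


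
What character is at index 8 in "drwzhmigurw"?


Input string: 'drwzhmigurw'
Operation: get character at index 8
Index mapping: s[0]='d', s[1]='r', s[2]='w', s[3]='z', s[4]='h', s[5]='m', s[6]='i', s[7]='g', s[8]='u'
Result: 'u'


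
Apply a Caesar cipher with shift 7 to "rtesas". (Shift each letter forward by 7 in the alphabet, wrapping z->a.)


Input: 'rtesas', shift = 7
Operation: for each letter, (position + 7) mod 26
Mapping: 'r'(17+7=24)->'y', 't'(19+7=26, 26 mod 26=0)->'a', 'e'(4+7=11)->'l', 's'(18+7=25)->'z', 'a'(0+7=7)->'h', 's'(18+7=25)->'z'
Result: yalzhz


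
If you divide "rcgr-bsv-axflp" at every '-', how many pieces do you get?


Input string: 'rcgr-bsv-axflp'
Delimiter: '-'
Split result: 'rcgr', 'bsv', 'axflp'
Number of parts: 3


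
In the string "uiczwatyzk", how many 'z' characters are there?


Input string: 'uiczwatyzk'
Target character: 'z'
Scan each position: s[3]='z', s[8]='z'
Matches found at indices: 3, 8
Total: 2


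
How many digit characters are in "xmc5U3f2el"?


Input string: 'xmc5U3f2el'
Operation: count digit characters (0-9)
Scan: 'x', 'm', 'c', '5'(digit), 'U', '3'(digit), 'f', '2'(digit), 'e', 'l'
Digits found: 3
Result: 3


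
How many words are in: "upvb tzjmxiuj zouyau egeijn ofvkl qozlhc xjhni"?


Input string: 'upvb tzjmxiuj zouyau egeijn ofvkl qozlhc xjhni'
Operation: split by spaces
Words found: 'upvb', 'tzjmxiuj', 'zouyau', 'egeijn', 'ofvkl', 'qozlhc', 'xjhni'
Word count: 7


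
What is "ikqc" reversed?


Input string: 'ikqc'
Operation: reverse character order
Original order: 'i' -> 'k' -> 'q' -> 'c'
Reversed order: 'c' -> 'q' -> 'k' -> 'i'
Result: cqki


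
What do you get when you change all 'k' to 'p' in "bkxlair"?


Input string: 'bkxlair'
Operation: replace 'k' with 'p'
Positions of 'k': 1
After replacement: bpxlair


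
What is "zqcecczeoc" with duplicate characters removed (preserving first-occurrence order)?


Input: 'zqcecczeoc'
Operation: keep first occurrence of each character
Scan: s[0]='z' new -> keep; s[1]='q' new -> keep; s[2]='c' new -> keep; s[3]='e' new -> keep; s[4]='c' seen -> skip; s[5]='c' seen -> skip; s[6]='z' seen -> skip; s[7]='e' seen -> skip; s[8]='o' new -> keep; s[9]='c' seen -> skip
Result: zqceo


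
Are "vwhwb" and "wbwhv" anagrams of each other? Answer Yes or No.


String 1: 'vwhwb' -> sorted: 'bhvww'
String 2: 'wbwhv' -> sorted: 'bhvww'
Compare sorted forms: 'bhvww' == 'bhvww'
Anagram: Yes


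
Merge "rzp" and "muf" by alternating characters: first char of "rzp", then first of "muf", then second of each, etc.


String 1: 'rzp'
String 2: 'muf'
Operation: alternate characters
Pairs: 'r'+'m', 'z'+'u', 'p'+'f'
Result: rmzupf


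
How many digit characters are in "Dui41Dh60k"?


Input string: 'Dui41Dh60k'
Operation: count digit characters (0-9)
Scan: 'D', 'u', 'i', '4'(digit), '1'(digit), 'D', 'h', '6'(digit), '0'(digit), 'k'
Digits found: 4
Result: 4


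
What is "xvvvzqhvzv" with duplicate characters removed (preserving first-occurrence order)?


Input: 'xvvvzqhvzv'
Operation: keep first occurrence of each character
Scan: s[0]='x' new -> keep; s[1]='v' new -> keep; s[2]='v' seen -> skip; s[3]='v' seen -> skip; s[4]='z' new -> keep; s[5]='q' new -> keep; s[6]='h' new -> keep; s[7]='v' seen -> skip; s[8]='z' seen -> skip; s[9]='v' seen -> skip
Result: xvzqh


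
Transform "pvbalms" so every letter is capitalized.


Input string: 'pvbalms'
Operation: convert each letter to uppercase
Mapping: 'p'->'P', 'v'->'V', 'b'->'B', 'a'->'A', 'l'->'L', 'm'->'M', 's'->'S'
Result: PVBALMS


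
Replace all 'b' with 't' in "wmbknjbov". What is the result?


Input string: 'wmbknjbov'
Operation: replace 'b' with 't'
Positions of 'b': 2, 6
After replacement: wmtknjtov


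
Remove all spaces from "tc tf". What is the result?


Input string: 'tc tf'
Operation: remove all spaces
Words: 'tc', 'tf'
Join without spaces: tctf


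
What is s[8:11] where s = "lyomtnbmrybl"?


Input string: 'lyomtnbmrybl'
Operation: slice [8:11]
Extract characters: s[8]='r', s[9]='y', s[10]='b'
Result: ryb


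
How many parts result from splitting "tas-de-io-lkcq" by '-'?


Input string: 'tas-de-io-lkcq'
Delimiter: '-'
Split result: 'tas', 'de', 'io', 'lkcq'
Number of parts: 4


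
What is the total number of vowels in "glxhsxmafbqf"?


Input string: 'glxhsxmafbqf'
Operation: count vowels (a, e, i, o, u)
Scan: s[0]='g', s[1]='l', s[2]='x', s[3]='h', s[4]='s', s[5]='x', s[6]='m', s[7]='a' (vowel), s[8]='f', s[9]='b', s[10]='q', s[11]='f'
Vowels found: 1
Result: 1


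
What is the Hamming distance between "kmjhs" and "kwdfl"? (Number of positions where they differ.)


String 1: 'kmjhs'
String 2: 'kwdfl'
Compare each position: pos 0: 'k'=='k', pos 1: 'm'!='w', pos 2: 'j'!='d', pos 3: 'h'!='f', pos 4: 's'!='l'
Differing positions: 4
Hamming distance: 4


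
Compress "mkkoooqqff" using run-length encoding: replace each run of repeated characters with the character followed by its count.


Input: 'mkkoooqqff'
Operation: identify consecutive runs
Runs: 'm' -> m1, 'kk' -> k2, 'ooo' -> o3, 'qq' -> q2, 'ff' -> f2
Encoded: m1k2o3q2f2


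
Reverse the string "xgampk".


Input string: 'xgampk'
Operation: reverse character order
Original order: 'x' -> 'g' -> 'a' -> 'm' -> 'p' -> 'k'
Reversed order: 'k' -> 'p' -> 'm' -> 'a' -> 'g' -> 'x'
Result: kpmagx


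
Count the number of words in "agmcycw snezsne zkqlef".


Input string: 'agmcycw snezsne zkqlef'
Operation: split by spaces
Words found: 'agmcycw', 'snezsne', 'zkqlef'
Word count: 3


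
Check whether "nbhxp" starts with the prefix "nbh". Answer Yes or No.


Input string: 'nbhxp'
Prefix to check: 'nbh'
First 3 characters of input: 'nbh'
Match: True
Result: Yes


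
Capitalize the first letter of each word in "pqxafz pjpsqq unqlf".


Input string: 'pqxafz pjpsqq unqlf'
Operation: capitalize first letter of each word
Word transformations: 'pqxafz'->'Pqxafz', 'pjpsqq'->'Pjpsqq', 'unqlf'->'Unqlf'
Result: Pqxafz Pjpsqq Unqlf


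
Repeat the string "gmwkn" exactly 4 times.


Input string: 'gmwkn'
Operation: repeat 4 times
Concatenation: 'gmwkn' + 'gmwkn' + 'gmwkn' + 'gmwkn'
Result: gmwkngmwkngmwkngmwkn


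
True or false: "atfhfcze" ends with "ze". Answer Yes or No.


Input string: 'atfhfcze'
Suffix to check: 'ze'
Last 2 characters of input: 'ze'
Match: True
Result: Yes


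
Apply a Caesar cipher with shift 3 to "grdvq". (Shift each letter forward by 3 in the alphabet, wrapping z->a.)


Input: 'grdvq', shift = 3
Operation: for each letter, (position + 3) mod 26
Mapping: 'g'(6+3=9)->'j', 'r'(17+3=20)->'u', 'd'(3+3=6)->'g', 'v'(21+3=24)->'y', 'q'(16+3=19)->'t'
Result: jugyt


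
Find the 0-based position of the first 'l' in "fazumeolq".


Input string: 'fazumeolq'
Target: 'l'
Scanning left to right: s[0]='f', s[1]='a', s[2]='z', s[3]='u', s[4]='m', s[5]='e', s[6]='o', s[7]='l'
First match at index: 7


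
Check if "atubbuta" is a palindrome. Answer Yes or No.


Input string: 'atubbuta'
Reversed: 'atubbuta'
Compare pairs: s[0]='a' vs s[7]='a' (match), s[1]='t' vs s[6]='t' (match), s[2]='u' vs s[5]='u' (match), s[3]='b' vs s[4]='b' (match)
Palindrome: Yes


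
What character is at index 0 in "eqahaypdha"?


Input string: 'eqahaypdha'
Operation: get character at index 0
Index mapping: s[0]='e'
Result: 'e'


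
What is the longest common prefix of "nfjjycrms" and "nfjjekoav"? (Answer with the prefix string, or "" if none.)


String 1: 'nfjjycrms'
String 2: 'nfjjekoav'
Compare position by position:
pos 0: 'n' vs 'n' match
pos 1: 'f' vs 'f' match
pos 2: 'j' vs 'j' match
pos 3: 'j' vs 'j' match
pos 4: 'y' vs 'e' differ -> stop
Longest common prefix: "nfjj" (length 4)


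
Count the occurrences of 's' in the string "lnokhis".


Input string: 'lnokhis'
Target character: 's'
Scan each position: s[6]='s'
Matches found at indices: 6
Total: 1


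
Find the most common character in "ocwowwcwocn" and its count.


Input: 'ocwowwcwocn'
Operation: tally each character
Counts: 'c':3, 'n':1, 'o':3, 'w':4
Maximum: 'w' appears 4 times


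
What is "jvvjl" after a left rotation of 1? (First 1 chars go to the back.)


Input: 'jvvjl', shift = 1
Operation: split at index 1 and swap parts
Front part s[0:1] = 'j'
Back part s[1:] = 'vvjl'
Rotated = back + front = 'vvjl' + 'j'
Result: vvjlj


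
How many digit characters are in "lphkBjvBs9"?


Input string: 'lphkBjvBs9'
Operation: count digit characters (0-9)
Scan: 'l', 'p', 'h', 'k', 'B', 'j', 'v', 'B', 's', '9'(digit)
Digits found: 1
Result: 1


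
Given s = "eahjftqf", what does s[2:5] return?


Input string: 'eahjftqf'
Operation: slice [2:5]
Extract characters: s[2]='h', s[3]='j', s[4]='f'
Result: hjf


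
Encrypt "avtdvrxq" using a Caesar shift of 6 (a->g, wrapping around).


Input: 'avtdvrxq', shift = 6
Operation: for each letter, (position + 6) mod 26
Mapping: 'a'(0+6=6)->'g', 'v'(21+6=27, 27 mod 26=1)->'b', 't'(19+6=25)->'z', 'd'(3+6=9)->'j', 'v'(21+6=27, 27 mod 26=1)->'b', 'r'(17+6=23)->'x', 'x'(23+6=29, 29 mod 26=3)->'d', 'q'(16+6=22)->'w'
Result: gbzjbxdw


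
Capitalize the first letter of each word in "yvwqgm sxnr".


Input string: 'yvwqgm sxnr'
Operation: capitalize first letter of each word
Word transformations: 'yvwqgm'->'Yvwqgm', 'sxnr'->'Sxnr'
Result: Yvwqgm Sxnr


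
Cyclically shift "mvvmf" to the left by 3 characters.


Input: 'mvvmf', shift = 3
Operation: split at index 3 and swap parts
Front part s[0:3] = 'mvv'
Back part s[3:] = 'mf'
Rotated = back + front = 'mf' + 'mvv'
Result: mfmvv


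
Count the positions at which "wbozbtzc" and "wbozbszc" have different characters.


String 1: 'wbozbtzc'
String 2: 'wbozbszc'
Compare each position: pos 0: 'w'=='w', pos 1: 'b'=='b', pos 2: 'o'=='o', pos 3: 'z'=='z', pos 4: 'b'=='b', pos 5: 't'!='s', pos 6: 'z'=='z', pos 7: 'c'=='c'
Differing positions: 1
Hamming distance: 1


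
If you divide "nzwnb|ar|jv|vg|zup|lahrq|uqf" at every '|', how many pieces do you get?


Input string: 'nzwnb|ar|jv|vg|zup|lahrq|uqf'
Delimiter: '|'
Split result: 'nzwnb', 'ar', 'jv', 'vg', 'zup', 'lahrq', 'uqf'
Number of parts: 7


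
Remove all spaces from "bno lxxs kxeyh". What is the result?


Input string: 'bno lxxs kxeyh'
Operation: remove all spaces
Words: 'bno', 'lxxs', 'kxeyh'
Join without spaces: bnolxxskxeyh


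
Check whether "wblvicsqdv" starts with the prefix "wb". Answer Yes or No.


Input string: 'wblvicsqdv'
Prefix to check: 'wb'
First 2 characters of input: 'wb'
Match: True
Result: Yes


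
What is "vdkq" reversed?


Input string: 'vdkq'
Operation: reverse character order
Original order: 'v' -> 'd' -> 'k' -> 'q'
Reversed order: 'q' -> 'k' -> 'd' -> 'v'
Result: qkdv


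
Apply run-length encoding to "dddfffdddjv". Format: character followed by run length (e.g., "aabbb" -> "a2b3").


Input: 'dddfffdddjv'
Operation: identify consecutive runs
Runs: 'ddd' -> d3, 'fff' -> f3, 'ddd' -> d3, 'j' -> j1, 'v' -> v1
Encoded: d3f3d3j1v1


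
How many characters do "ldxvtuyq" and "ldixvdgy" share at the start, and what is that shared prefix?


String 1: 'ldxvtuyq'
String 2: 'ldixvdgy'
Compare position by position:
pos 0: 'l' vs 'l' match
pos 1: 'd' vs 'd' match
pos 2: 'x' vs 'i' differ -> stop
Longest common prefix: "ld" (length 2)


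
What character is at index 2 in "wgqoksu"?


Input string: 'wgqoksu'
Operation: get character at index 2
Index mapping: s[0]='w', s[1]='g', s[2]='q'
Result: 'q'


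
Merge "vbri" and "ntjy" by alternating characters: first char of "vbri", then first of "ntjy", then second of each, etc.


String 1: 'vbri'
String 2: 'ntjy'
Operation: alternate characters
Pairs: 'v'+'n', 'b'+'t', 'r'+'j', 'i'+'y'
Result: vnbtrjiy


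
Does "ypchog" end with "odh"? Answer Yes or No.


Input string: 'ypchog'
Suffix to check: 'odh'
Last 3 characters of input: 'hog'
Match: False
Result: No


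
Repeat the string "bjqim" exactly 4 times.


Input string: 'bjqim'
Operation: repeat 4 times
Concatenation: 'bjqim' + 'bjqim' + 'bjqim' + 'bjqim'
Result: bjqimbjqimbjqimbjqim


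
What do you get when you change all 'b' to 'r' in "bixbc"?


Input string: 'bixbc'
Operation: replace 'b' with 'r'
Positions of 'b': 0, 3
After replacement: rixrc


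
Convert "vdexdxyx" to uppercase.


Input string: 'vdexdxyx'
Operation: convert each letter to uppercase
Mapping: 'v'->'V', 'd'->'D', 'e'->'E', 'x'->'X', 'd'->'D', 'x'->'X', 'y'->'Y', 'x'->'X'
Result: VDEXDXYX


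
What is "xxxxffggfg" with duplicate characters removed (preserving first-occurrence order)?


Input: 'xxxxffggfg'
Operation: keep first occurrence of each character
Scan: s[0]='x' new -> keep; s[1]='x' seen -> skip; s[2]='x' seen -> skip; s[3]='x' seen -> skip; s[4]='f' new -> keep; s[5]='f' seen -> skip; s[6]='g' new -> keep; s[7]='g' seen -> skip; s[8]='f' seen -> skip; s[9]='g' seen -> skip
Result: xfg


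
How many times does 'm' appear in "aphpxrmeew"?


Input string: 'aphpxrmeew'
Target character: 'm'
Scan each position: s[6]='m'
Matches found at indices: 6
Total: 1


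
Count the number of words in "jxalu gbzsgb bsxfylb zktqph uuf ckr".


Input string: 'jxalu gbzsgb bsxfylb zktqph uuf ckr'
Operation: split by spaces
Words found: 'jxalu', 'gbzsgb', 'bsxfylb', 'zktqph', 'uuf', 'ckr'
Word count: 6


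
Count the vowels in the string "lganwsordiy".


Input string: 'lganwsordiy'
Operation: count vowels (a, e, i, o, u)
Scan: s[0]='l', s[1]='g', s[2]='a' (vowel), s[3]='n', s[4]='w', s[5]='s', s[6]='o' (vowel), s[7]='r', s[8]='d', s[9]='i' (vowel), s[10]='y'
Vowels found: 3
Result: 3


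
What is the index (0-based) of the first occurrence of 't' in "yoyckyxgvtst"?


Input string: 'yoyckyxgvtst'
Target: 't'
Scanning left to right: s[0]='y', s[1]='o', s[2]='y', s[3]='c', s[4]='k', s[5]='y', s[6]='x', s[7]='g', s[8]='v', s[9]='t'
First match at index: 9


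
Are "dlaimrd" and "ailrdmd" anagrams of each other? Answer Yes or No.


String 1: 'dlaimrd' -> sorted: 'addilmr'
String 2: 'ailrdmd' -> sorted: 'addilmr'
Compare sorted forms: 'addilmr' == 'addilmr'
Anagram: Yes


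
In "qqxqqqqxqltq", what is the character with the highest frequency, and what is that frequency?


Input: 'qqxqqqqxqltq'
Operation: tally each character
Counts: 'l':1, 'q':8, 't':1, 'x':2
Maximum: 'q' appears 8 times


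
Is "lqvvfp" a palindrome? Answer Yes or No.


Input string: 'lqvvfp'
Reversed: 'pfvvql'
Compare pairs: s[0]='l' vs s[5]='p' (mismatch), s[1]='q' vs s[4]='f' (mismatch), s[2]='v' vs s[3]='v' (match)
Palindrome: No


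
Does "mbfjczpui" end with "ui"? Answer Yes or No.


Input string: 'mbfjczpui'
Suffix to check: 'ui'
Last 2 characters of input: 'ui'
Match: True
Result: Yes


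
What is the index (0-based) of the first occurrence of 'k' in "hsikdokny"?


Input string: 'hsikdokny'
Target: 'k'
Scanning left to right: s[0]='h', s[1]='s', s[2]='i', s[3]='k'
First match at index: 3


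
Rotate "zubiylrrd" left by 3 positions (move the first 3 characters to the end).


Input: 'zubiylrrd', shift = 3
Operation: split at index 3 and swap parts
Front part s[0:3] = 'zub'
Back part s[3:] = 'iylrrd'
Rotated = back + front = 'iylrrd' + 'zub'
Result: iylrrdzub


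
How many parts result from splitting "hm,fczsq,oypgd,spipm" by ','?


Input string: 'hm,fczsq,oypgd,spipm'
Delimiter: ','
Split result: 'hm', 'fczsq', 'oypgd', 'spipm'
Number of parts: 4


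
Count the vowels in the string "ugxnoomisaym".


Input string: 'ugxnoomisaym'
Operation: count vowels (a, e, i, o, u)
Scan: s[0]='u' (vowel), s[1]='g', s[2]='x', s[3]='n', s[4]='o' (vowel), s[5]='o' (vowel), s[6]='m', s[7]='i' (vowel), s[8]='s', s[9]='a' (vowel), s[10]='y', s[11]='m'
Vowels found: 5
Result: 5


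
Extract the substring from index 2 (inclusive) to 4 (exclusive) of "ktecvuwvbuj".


Input string: 'ktecvuwvbuj'
Operation: slice [2:4]
Extract characters: s[2]='e', s[3]='c'
Result: ec


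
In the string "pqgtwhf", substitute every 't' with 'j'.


Input string: 'pqgtwhf'
Operation: replace 't' with 'j'
Positions of 't': 3
After replacement: pqgjwhf


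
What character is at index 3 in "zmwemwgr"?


Input string: 'zmwemwgr'
Operation: get character at index 3
Index mapping: s[0]='z', s[1]='m', s[2]='w', s[3]='e'
Result: 'e'


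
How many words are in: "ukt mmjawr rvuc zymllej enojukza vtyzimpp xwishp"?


Input string: 'ukt mmjawr rvuc zymllej enojukza vtyzimpp xwishp'
Operation: split by spaces
Words found: 'ukt', 'mmjawr', 'rvuc', 'zymllej', 'enojukza', 'vtyzimpp', 'xwishp'
Word count: 7


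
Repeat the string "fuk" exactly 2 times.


Input string: 'fuk'
Operation: repeat 2 times
Concatenation: 'fuk' + 'fuk'
Result: fukfuk


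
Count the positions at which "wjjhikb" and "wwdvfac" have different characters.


String 1: 'wjjhikb'
String 2: 'wwdvfac'
Compare each position: pos 0: 'w'=='w', pos 1: 'j'!='w', pos 2: 'j'!='d', pos 3: 'h'!='v', pos 4: 'i'!='f', pos 5: 'k'!='a', pos 6: 'b'!='c'
Differing positions: 6
Hamming distance: 6


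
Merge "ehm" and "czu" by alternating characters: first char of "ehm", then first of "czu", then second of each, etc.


String 1: 'ehm'
String 2: 'czu'
Operation: alternate characters
Pairs: 'e'+'c', 'h'+'z', 'm'+'u'
Result: echzmu


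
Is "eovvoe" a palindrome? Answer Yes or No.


Input string: 'eovvoe'
Reversed: 'eovvoe'
Compare pairs: s[0]='e' vs s[5]='e' (match), s[1]='o' vs s[4]='o' (match), s[2]='v' vs s[3]='v' (match)
Palindrome: Yes


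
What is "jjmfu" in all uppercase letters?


Input string: 'jjmfu'
Operation: convert each letter to uppercase
Mapping: 'j'->'J', 'j'->'J', 'm'->'M', 'f'->'F', 'u'->'U'
Result: JJMFU


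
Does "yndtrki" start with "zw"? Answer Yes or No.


Input string: 'yndtrki'
Prefix to check: 'zw'
First 2 characters of input: 'yn'
Match: False
Result: No


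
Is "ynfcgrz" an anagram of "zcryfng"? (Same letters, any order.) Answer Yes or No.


String 1: 'zcryfng' -> sorted: 'cfgnryz'
String 2: 'ynfcgrz' -> sorted: 'cfgnryz'
Compare sorted forms: 'cfgnryz' == 'cfgnryz'
Anagram: Yes


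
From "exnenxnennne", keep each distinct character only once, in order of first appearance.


Input: 'exnenxnennne'
Operation: keep first occurrence of each character
Scan: s[0]='e' new -> keep; s[1]='x' new -> keep; s[2]='n' new -> keep; s[3]='e' seen -> skip; s[4]='n' seen -> skip; s[5]='x' seen -> skip; s[6]='n' seen -> skip; s[7]='e' seen -> skip; s[8]='n' seen -> skip; s[9]='n' seen -> skip; s[10]='n' seen -> skip; s[11]='e' seen -> skip
Result: exn


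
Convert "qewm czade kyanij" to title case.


Input string: 'qewm czade kyanij'
Operation: capitalize first letter of each word
Word transformations: 'qewm'->'Qewm', 'czade'->'Czade', 'kyanij'->'Kyanij'
Result: Qewm Czade Kyanij


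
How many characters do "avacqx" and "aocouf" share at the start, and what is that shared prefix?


String 1: 'avacqx'
String 2: 'aocouf'
Compare position by position:
pos 0: 'a' vs 'a' match
pos 1: 'v' vs 'o' differ -> stop
Longest common prefix: "a" (length 1)


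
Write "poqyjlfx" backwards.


Input string: 'poqyjlfx'
Operation: reverse character order
Original order: 'p' -> 'o' -> 'q' -> 'y' -> 'j' -> 'l' -> 'f' -> 'x'
Reversed order: 'x' -> 'f' -> 'l' -> 'j' -> 'y' -> 'q' -> 'o' -> 'p'
Result: xfljyqop


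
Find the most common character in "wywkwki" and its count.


Input: 'wywkwki'
Operation: tally each character
Counts: 'i':1, 'k':2, 'w':3, 'y':1
Maximum: 'w' appears 3 times


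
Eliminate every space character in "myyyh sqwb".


Input string: 'myyyh sqwb'
Operation: remove all spaces
Words: 'myyyh', 'sqwb'
Join without spaces: myyyhsqwb


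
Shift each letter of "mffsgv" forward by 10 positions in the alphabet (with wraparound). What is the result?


Input: 'mffsgv', shift = 10
Operation: for each letter, (position + 10) mod 26
Mapping: 'm'(12+10=22)->'w', 'f'(5+10=15)->'p', 'f'(5+10=15)->'p', 's'(18+10=28, 28 mod 26=2)->'c', 'g'(6+10=16)->'q', 'v'(21+10=31, 31 mod 26=5)->'f'
Result: wppcqf


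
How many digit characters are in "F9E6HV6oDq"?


Input string: 'F9E6HV6oDq'
Operation: count digit characters (0-9)
Scan: 'F', '9'(digit), 'E', '6'(digit), 'H', 'V', '6'(digit), 'o', 'D', 'q'
Digits found: 3
Result: 3


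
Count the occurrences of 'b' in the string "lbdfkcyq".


Input string: 'lbdfkcyq'
Target character: 'b'
Scan each position: s[1]='b'
Matches found at indices: 1
Total: 1


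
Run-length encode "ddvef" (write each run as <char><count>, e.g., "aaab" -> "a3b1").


Input: 'ddvef'
Operation: identify consecutive runs
Runs: 'dd' -> d2, 'v' -> v1, 'e' -> e1, 'f' -> f1
Encoded: d2v1e1f1


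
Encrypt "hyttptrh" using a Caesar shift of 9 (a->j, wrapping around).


Input: 'hyttptrh', shift = 9
Operation: for each letter, (position + 9) mod 26
Mapping: 'h'(7+9=16)->'q', 'y'(24+9=33, 33 mod 26=7)->'h', 't'(19+9=28, 28 mod 26=2)->'c', 't'(19+9=28, 28 mod 26=2)->'c', 'p'(15+9=24)->'y', 't'(19+9=28, 28 mod 26=2)->'c', 'r'(17+9=26, 26 mod 26=0)->'a', 'h'(7+9=16)->'q'
Result: qhccycaq


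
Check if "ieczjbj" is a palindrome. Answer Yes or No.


Input string: 'ieczjbj'
Reversed: 'jbjzcei'
Compare pairs: s[0]='i' vs s[6]='j' (mismatch), s[1]='e' vs s[5]='b' (mismatch), s[2]='c' vs s[4]='j' (mismatch)
Palindrome: No


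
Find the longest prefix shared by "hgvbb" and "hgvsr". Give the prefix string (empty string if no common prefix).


String 1: 'hgvbb'
String 2: 'hgvsr'
Compare position by position:
pos 0: 'h' vs 'h' match
pos 1: 'g' vs 'g' match
pos 2: 'v' vs 'v' match
pos 3: 'b' vs 's' differ -> stop
Longest common prefix: "hgv" (length 3)


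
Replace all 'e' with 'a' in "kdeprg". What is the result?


Input string: 'kdeprg'
Operation: replace 'e' with 'a'
Positions of 'e': 2
After replacement: kdaprg


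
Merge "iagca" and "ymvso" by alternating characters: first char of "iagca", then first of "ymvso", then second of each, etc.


String 1: 'iagca'
String 2: 'ymvso'
Operation: alternate characters
Pairs: 'i'+'y', 'a'+'m', 'g'+'v', 'c'+'s', 'a'+'o'
Result: iyamgvcsao


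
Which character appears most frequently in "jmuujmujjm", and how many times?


Input: 'jmuujmujjm'
Operation: tally each character
Counts: 'j':4, 'm':3, 'u':3
Maximum: 'j' appears 4 times


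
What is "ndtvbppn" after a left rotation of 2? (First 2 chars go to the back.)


Input: 'ndtvbppn', shift = 2
Operation: split at index 2 and swap parts
Front part s[0:2] = 'nd'
Back part s[2:] = 'tvbppn'
Rotated = back + front = 'tvbppn' + 'nd'
Result: tvbppnnd


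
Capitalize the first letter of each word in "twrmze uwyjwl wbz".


Input string: 'twrmze uwyjwl wbz'
Operation: capitalize first letter of each word
Word transformations: 'twrmze'->'Twrmze', 'uwyjwl'->'Uwyjwl', 'wbz'->'Wbz'
Result: Twrmze Uwyjwl Wbz


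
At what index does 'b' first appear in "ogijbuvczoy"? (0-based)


Input string: 'ogijbuvczoy'
Target: 'b'
Scanning left to right: s[0]='o', s[1]='g', s[2]='i', s[3]='j', s[4]='b'
First match at index: 4


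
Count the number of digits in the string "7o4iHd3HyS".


Input string: '7o4iHd3HyS'
Operation: count digit characters (0-9)
Scan: '7'(digit), 'o', '4'(digit), 'i', 'H', 'd', '3'(digit), 'H', 'y', 'S'
Digits found: 3
Result: 3
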